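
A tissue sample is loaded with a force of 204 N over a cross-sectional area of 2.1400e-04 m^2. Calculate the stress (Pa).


stress = F / A
stress = 204 / 2.1400e-04
stress = 953271.0280


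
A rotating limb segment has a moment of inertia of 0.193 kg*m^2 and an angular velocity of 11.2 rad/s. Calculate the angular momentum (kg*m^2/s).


L = I * omega
L = 0.193 * 11.2
L = 2.1616


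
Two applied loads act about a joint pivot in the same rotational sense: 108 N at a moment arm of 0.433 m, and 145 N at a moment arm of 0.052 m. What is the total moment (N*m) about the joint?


M = F1 * d1 + F2 * d2
M = 108 * 0.433 + 145 * 0.052
M = 46.7640 + 7.5400
M = 54.3040


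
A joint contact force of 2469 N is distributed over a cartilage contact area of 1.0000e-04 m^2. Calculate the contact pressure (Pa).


P = F / A
P = 2469 / 1.0000e-04
P = 2.4690e+07


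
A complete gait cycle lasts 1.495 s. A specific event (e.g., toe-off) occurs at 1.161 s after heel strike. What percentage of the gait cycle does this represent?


pct = (event_time / cycle_time) * 100
pct = (1.161 / 1.495) * 100
ratio = 0.7766
pct = 77.6589


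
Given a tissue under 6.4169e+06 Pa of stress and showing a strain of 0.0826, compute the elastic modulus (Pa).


E = stress / strain
E = 6.4169e+06 / 0.0826
E = 7.7686e+07


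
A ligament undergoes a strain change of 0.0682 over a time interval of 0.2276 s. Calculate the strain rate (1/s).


strain_rate = delta_strain / delta_t
strain_rate = 0.0682 / 0.2276
strain_rate = 0.2996


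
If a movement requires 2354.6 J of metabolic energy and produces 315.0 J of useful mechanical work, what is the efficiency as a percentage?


eta = (W_mech / E_meta) * 100
eta = (315.0 / 2354.6) * 100
ratio = 0.1338
eta = 13.3781


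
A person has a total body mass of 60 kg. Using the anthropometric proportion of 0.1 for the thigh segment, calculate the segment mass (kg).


m_segment = body_mass * fraction
m_segment = 60 * 0.1
m_segment = 6.0000


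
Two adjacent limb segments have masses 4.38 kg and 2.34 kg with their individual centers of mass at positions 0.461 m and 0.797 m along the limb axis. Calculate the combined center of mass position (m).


COM = (m1*x1 + m2*x2) / (m1 + m2)
COM = (4.38*0.461 + 2.34*0.797) / (4.38 + 2.34)
Numerator = 3.8842
Denominator = 6.7200
COM = 0.5780


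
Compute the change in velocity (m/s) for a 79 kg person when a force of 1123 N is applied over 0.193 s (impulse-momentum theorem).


J = F * dt = 1123 * 0.193 = 216.7390 N*s
delta_v = J / m
delta_v = 216.7390 / 79
delta_v = 2.7435


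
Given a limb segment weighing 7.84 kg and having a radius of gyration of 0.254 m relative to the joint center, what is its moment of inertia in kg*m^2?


I = m * k^2
I = 7.84 * 0.254^2
k^2 = 0.0645
I = 0.5058


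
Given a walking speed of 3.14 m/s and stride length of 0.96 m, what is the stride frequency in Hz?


f = v / stride_length
f = 3.14 / 0.96
f = 3.2708


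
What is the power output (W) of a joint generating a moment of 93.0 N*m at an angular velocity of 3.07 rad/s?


P = M * omega
P = 93.0 * 3.07
P = 285.5100


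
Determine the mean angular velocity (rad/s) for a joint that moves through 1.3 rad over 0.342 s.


omega = delta_theta / delta_t
omega = 1.3 / 0.342
omega = 3.8012


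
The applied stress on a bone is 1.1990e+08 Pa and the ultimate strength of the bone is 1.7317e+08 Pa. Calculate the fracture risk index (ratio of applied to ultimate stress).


FRI = applied / ultimate
FRI = 1.1990e+08 / 1.7317e+08
FRI = 0.6924


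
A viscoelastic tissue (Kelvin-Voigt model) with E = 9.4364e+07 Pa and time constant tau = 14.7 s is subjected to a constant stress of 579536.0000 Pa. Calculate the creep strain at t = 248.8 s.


epsilon(t) = (sigma/E) * (1 - exp(-t/tau))
sigma/E = 579536.0000 / 9.4364e+07 = 0.0061
exp(-t/tau) = exp(-248.8 / 14.7) = 4.4616e-08
epsilon = 0.0061 * (1 - 4.4616e-08)
epsilon = 0.0061


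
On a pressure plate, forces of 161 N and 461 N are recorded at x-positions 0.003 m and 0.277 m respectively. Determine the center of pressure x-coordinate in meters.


COP_x = (F1*x1 + F2*x2) / (F1 + F2)
COP_x = (161*0.003 + 461*0.277) / (161 + 461)
Numerator = 128.1800
Denominator = 622
COP_x = 0.2061


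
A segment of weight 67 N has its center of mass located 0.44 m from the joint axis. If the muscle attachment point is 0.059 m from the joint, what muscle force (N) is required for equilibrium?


F_muscle = W * d_load / d_muscle
F_muscle = 67 * 0.44 / 0.059
Numerator = 29.4800
F_muscle = 499.6610


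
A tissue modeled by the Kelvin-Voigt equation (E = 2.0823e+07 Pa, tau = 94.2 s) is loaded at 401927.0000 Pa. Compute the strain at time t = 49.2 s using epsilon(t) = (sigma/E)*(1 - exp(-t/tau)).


epsilon(t) = (sigma/E) * (1 - exp(-t/tau))
sigma/E = 401927.0000 / 2.0823e+07 = 0.0193
exp(-t/tau) = exp(-49.2 / 94.2) = 0.5932
epsilon = 0.0193 * (1 - 0.5932)
epsilon = 0.0079


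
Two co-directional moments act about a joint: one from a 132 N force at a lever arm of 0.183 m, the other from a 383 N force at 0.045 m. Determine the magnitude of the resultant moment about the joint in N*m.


M = F1 * d1 + F2 * d2
M = 132 * 0.183 + 383 * 0.045
M = 24.1560 + 17.2350
M = 41.3910


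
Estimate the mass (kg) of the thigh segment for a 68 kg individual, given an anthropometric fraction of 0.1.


m_segment = body_mass * fraction
m_segment = 68 * 0.1
m_segment = 6.8000


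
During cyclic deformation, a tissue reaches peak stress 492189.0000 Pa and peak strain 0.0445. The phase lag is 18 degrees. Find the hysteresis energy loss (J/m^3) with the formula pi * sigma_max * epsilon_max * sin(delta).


E_loss = pi * sigma_max * epsilon_max * sin(delta)
delta = 18 deg = 0.3142 rad
sin(delta) = 0.3090
E_loss = pi * 492189.0000 * 0.0445 * 0.3090
E_loss = 21262.9810


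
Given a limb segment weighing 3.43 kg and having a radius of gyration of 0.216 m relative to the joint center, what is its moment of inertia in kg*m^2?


I = m * k^2
I = 3.43 * 0.216^2
k^2 = 0.0467
I = 0.1600


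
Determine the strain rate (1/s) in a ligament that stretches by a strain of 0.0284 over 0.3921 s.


strain_rate = delta_strain / delta_t
strain_rate = 0.0284 / 0.3921
strain_rate = 0.0724


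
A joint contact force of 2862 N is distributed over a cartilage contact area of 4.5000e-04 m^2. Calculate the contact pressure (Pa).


P = F / A
P = 2862 / 4.5000e-04
P = 6.3600e+06


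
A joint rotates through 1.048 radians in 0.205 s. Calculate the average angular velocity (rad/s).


omega = delta_theta / delta_t
omega = 1.048 / 0.205
omega = 5.1122


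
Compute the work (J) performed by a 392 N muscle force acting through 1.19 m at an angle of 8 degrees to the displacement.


W = F * d * cos(theta)
theta = 8 deg = 0.1396 rad
cos(theta) = 0.9903
W = 392 * 1.19 * 0.9903
W = 461.9402


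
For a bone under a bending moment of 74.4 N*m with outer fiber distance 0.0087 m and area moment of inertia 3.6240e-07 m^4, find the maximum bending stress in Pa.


sigma = M * c / I
sigma = 74.4 * 0.0087 / 3.6240e-07
M * c = 0.6473
sigma = 1.7861e+06


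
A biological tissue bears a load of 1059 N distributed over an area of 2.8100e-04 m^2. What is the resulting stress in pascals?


stress = F / A
stress = 1059 / 2.8100e-04
stress = 3.7687e+06


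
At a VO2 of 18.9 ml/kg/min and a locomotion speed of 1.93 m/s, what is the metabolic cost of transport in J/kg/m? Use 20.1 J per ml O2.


Power per kg = VO2 * 20.1 / 60
Power per kg = 18.9 * 20.1 / 60 = 6.3315 W/kg
Cost = power_per_kg / speed
Cost = 6.3315 / 1.93
Cost = 3.2806


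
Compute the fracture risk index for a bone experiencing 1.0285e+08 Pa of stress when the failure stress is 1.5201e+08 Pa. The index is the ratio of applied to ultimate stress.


FRI = applied / ultimate
FRI = 1.0285e+08 / 1.5201e+08
FRI = 0.6766


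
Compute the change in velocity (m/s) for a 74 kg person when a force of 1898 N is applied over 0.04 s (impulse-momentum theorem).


J = F * dt = 1898 * 0.04 = 75.9200 N*s
delta_v = J / m
delta_v = 75.9200 / 74
delta_v = 1.0259


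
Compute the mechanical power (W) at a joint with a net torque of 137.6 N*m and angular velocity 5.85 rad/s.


P = M * omega
P = 137.6 * 5.85
P = 804.9600


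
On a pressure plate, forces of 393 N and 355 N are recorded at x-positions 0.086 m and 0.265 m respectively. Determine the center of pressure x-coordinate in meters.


COP_x = (F1*x1 + F2*x2) / (F1 + F2)
COP_x = (393*0.086 + 355*0.265) / (393 + 355)
Numerator = 127.8730
Denominator = 748
COP_x = 0.1710


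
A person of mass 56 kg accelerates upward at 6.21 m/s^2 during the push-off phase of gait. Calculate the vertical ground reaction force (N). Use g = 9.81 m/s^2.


GRF = m * (g + a)
GRF = 56 * (9.81 + 6.21)
GRF = 56 * 16.0200
GRF = 897.1200


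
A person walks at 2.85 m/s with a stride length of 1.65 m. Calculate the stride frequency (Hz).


f = v / stride_length
f = 2.85 / 1.65
f = 1.7273


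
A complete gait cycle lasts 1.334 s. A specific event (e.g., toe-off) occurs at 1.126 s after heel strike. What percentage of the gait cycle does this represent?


pct = (event_time / cycle_time) * 100
pct = (1.126 / 1.334) * 100
ratio = 0.8441
pct = 84.4078


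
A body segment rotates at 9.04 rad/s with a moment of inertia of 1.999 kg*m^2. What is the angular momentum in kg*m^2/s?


L = I * omega
L = 1.999 * 9.04
L = 18.0710


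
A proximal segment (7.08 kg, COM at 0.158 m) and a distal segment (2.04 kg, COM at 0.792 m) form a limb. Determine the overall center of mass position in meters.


COM = (m1*x1 + m2*x2) / (m1 + m2)
COM = (7.08*0.158 + 2.04*0.792) / (7.08 + 2.04)
Numerator = 2.7343
Denominator = 9.1200
COM = 0.2998


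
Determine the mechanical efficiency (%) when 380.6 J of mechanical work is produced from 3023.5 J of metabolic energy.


eta = (W_mech / E_meta) * 100
eta = (380.6 / 3023.5) * 100
ratio = 0.1259
eta = 12.5881


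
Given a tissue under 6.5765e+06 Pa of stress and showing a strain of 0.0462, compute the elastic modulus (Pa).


E = stress / strain
E = 6.5765e+06 / 0.0462
E = 1.4235e+08


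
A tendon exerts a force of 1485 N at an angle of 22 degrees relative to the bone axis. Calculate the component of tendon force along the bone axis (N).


F_eff = F_tendon * cos(theta)
theta = 22 deg = 0.3840 rad
cos(theta) = 0.9272
F_eff = 1485 * 0.9272
F_eff = 1376.8680


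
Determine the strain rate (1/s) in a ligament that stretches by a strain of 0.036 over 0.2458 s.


strain_rate = delta_strain / delta_t
strain_rate = 0.036 / 0.2458
strain_rate = 0.1465


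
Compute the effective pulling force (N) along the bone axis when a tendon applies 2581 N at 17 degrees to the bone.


F_eff = F_tendon * cos(theta)
theta = 17 deg = 0.2967 rad
cos(theta) = 0.9563
F_eff = 2581 * 0.9563
F_eff = 2468.2226


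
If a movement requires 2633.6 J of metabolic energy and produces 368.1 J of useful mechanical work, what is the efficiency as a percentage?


eta = (W_mech / E_meta) * 100
eta = (368.1 / 2633.6) * 100
ratio = 0.1398
eta = 13.9771


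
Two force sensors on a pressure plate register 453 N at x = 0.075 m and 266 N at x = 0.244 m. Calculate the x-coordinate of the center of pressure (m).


COP_x = (F1*x1 + F2*x2) / (F1 + F2)
COP_x = (453*0.075 + 266*0.244) / (453 + 266)
Numerator = 98.8790
Denominator = 719
COP_x = 0.1375


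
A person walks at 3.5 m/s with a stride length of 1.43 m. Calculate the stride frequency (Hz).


f = v / stride_length
f = 3.5 / 1.43
f = 2.4476


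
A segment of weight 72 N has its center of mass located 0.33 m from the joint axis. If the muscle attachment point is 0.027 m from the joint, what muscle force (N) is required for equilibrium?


F_muscle = W * d_load / d_muscle
F_muscle = 72 * 0.33 / 0.027
Numerator = 23.7600
F_muscle = 880.0000


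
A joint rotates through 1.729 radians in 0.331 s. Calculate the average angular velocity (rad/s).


omega = delta_theta / delta_t
omega = 1.729 / 0.331
omega = 5.2236


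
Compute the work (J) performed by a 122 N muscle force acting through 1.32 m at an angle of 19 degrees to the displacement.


W = F * d * cos(theta)
theta = 19 deg = 0.3316 rad
cos(theta) = 0.9455
W = 122 * 1.32 * 0.9455
W = 152.2663


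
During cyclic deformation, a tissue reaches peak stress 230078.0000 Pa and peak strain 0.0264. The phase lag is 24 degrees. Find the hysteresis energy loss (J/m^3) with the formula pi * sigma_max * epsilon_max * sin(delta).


E_loss = pi * sigma_max * epsilon_max * sin(delta)
delta = 24 deg = 0.4189 rad
sin(delta) = 0.4067
E_loss = pi * 230078.0000 * 0.0264 * 0.4067
E_loss = 7761.4380


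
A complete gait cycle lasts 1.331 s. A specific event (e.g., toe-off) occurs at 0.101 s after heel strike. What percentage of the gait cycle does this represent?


pct = (event_time / cycle_time) * 100
pct = (0.101 / 1.331) * 100
ratio = 0.0759
pct = 7.5883


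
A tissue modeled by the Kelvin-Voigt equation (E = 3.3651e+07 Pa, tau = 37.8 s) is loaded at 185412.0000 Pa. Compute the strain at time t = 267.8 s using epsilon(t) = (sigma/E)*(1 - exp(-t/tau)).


epsilon(t) = (sigma/E) * (1 - exp(-t/tau))
sigma/E = 185412.0000 / 3.3651e+07 = 0.0055
exp(-t/tau) = exp(-267.8 / 37.8) = 8.3786e-04
epsilon = 0.0055 * (1 - 8.3786e-04)
epsilon = 0.0055


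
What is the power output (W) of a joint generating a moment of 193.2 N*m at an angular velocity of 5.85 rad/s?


P = M * omega
P = 193.2 * 5.85
P = 1130.2200


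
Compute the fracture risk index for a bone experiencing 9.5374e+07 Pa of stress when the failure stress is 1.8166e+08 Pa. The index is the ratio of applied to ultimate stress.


FRI = applied / ultimate
FRI = 9.5374e+07 / 1.8166e+08
FRI = 0.5250


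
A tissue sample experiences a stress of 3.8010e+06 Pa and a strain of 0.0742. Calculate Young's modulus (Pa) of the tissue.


E = stress / strain
E = 3.8010e+06 / 0.0742
E = 5.1226e+07


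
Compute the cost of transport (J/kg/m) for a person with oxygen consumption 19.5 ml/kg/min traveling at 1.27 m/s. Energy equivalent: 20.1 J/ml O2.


Power per kg = VO2 * 20.1 / 60
Power per kg = 19.5 * 20.1 / 60 = 6.5325 W/kg
Cost = power_per_kg / speed
Cost = 6.5325 / 1.27
Cost = 5.1437


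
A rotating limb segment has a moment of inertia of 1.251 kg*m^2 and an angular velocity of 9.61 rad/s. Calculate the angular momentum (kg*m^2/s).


L = I * omega
L = 1.251 * 9.61
L = 12.0221


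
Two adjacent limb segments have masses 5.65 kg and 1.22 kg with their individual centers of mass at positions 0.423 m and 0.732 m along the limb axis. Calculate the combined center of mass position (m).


COM = (m1*x1 + m2*x2) / (m1 + m2)
COM = (5.65*0.423 + 1.22*0.732) / (5.65 + 1.22)
Numerator = 3.2830
Denominator = 6.8700
COM = 0.4779


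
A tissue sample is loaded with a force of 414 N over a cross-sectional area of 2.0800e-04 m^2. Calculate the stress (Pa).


stress = F / A
stress = 414 / 2.0800e-04
stress = 1.9904e+06


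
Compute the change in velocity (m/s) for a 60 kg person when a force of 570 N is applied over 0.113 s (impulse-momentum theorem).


J = F * dt = 570 * 0.113 = 64.4100 N*s
delta_v = J / m
delta_v = 64.4100 / 60
delta_v = 1.0735


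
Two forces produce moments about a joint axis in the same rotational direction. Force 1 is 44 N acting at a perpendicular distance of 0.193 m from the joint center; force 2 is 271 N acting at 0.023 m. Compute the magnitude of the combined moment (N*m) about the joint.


M = F1 * d1 + F2 * d2
M = 44 * 0.193 + 271 * 0.023
M = 8.4920 + 6.2330
M = 14.7250


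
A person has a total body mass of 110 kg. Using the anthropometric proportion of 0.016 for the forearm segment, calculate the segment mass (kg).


m_segment = body_mass * fraction
m_segment = 110 * 0.016
m_segment = 1.7600


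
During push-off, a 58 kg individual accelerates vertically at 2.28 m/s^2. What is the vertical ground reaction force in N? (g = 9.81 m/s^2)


GRF = m * (g + a)
GRF = 58 * (9.81 + 2.28)
GRF = 58 * 12.0900
GRF = 701.2200


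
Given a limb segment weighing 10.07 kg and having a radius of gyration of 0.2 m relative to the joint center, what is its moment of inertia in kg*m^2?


I = m * k^2
I = 10.07 * 0.2^2
k^2 = 0.0400
I = 0.4028


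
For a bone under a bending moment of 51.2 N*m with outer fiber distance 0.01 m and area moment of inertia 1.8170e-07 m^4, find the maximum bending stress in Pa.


sigma = M * c / I
sigma = 51.2 * 0.01 / 1.8170e-07
M * c = 0.5120
sigma = 2.8178e+06


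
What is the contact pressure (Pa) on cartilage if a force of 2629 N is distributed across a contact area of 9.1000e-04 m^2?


P = F / A
P = 2629 / 9.1000e-04
P = 2.8890e+06


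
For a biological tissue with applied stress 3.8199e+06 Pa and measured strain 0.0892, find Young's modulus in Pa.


E = stress / strain
E = 3.8199e+06 / 0.0892
E = 4.2824e+07


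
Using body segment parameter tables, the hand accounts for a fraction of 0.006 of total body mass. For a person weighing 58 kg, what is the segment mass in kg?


m_segment = body_mass * fraction
m_segment = 58 * 0.006
m_segment = 0.3480


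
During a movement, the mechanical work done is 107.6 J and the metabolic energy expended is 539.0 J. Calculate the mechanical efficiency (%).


eta = (W_mech / E_meta) * 100
eta = (107.6 / 539.0) * 100
ratio = 0.1996
eta = 19.9629


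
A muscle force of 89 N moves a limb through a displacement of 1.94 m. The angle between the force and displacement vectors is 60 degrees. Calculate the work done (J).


W = F * d * cos(theta)
theta = 60 deg = 1.0472 rad
cos(theta) = 0.5000
W = 89 * 1.94 * 0.5000
W = 86.3300


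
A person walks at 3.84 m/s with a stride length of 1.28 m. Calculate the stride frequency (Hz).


f = v / stride_length
f = 3.84 / 1.28
f = 3.0000


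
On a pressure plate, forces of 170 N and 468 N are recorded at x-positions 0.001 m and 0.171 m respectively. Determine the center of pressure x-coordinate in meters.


COP_x = (F1*x1 + F2*x2) / (F1 + F2)
COP_x = (170*0.001 + 468*0.171) / (170 + 468)
Numerator = 80.1980
Denominator = 638
COP_x = 0.1257


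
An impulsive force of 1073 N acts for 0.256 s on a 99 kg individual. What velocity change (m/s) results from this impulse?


J = F * dt = 1073 * 0.256 = 274.6880 N*s
delta_v = J / m
delta_v = 274.6880 / 99
delta_v = 2.7746


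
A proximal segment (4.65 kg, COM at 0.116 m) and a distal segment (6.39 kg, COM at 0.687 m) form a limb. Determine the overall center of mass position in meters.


COM = (m1*x1 + m2*x2) / (m1 + m2)
COM = (4.65*0.116 + 6.39*0.687) / (4.65 + 6.39)
Numerator = 4.9293
Denominator = 11.0400
COM = 0.4465


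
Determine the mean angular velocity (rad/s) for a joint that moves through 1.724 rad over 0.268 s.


omega = delta_theta / delta_t
omega = 1.724 / 0.268
omega = 6.4328


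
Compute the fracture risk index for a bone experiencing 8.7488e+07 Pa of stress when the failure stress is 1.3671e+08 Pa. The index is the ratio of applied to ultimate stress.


FRI = applied / ultimate
FRI = 8.7488e+07 / 1.3671e+08
FRI = 0.6400


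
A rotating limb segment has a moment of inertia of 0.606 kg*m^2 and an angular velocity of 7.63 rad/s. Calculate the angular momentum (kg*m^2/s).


L = I * omega
L = 0.606 * 7.63
L = 4.6238


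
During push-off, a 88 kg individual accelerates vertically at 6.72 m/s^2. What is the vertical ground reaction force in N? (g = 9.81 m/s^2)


GRF = m * (g + a)
GRF = 88 * (9.81 + 6.72)
GRF = 88 * 16.5300
GRF = 1454.6400


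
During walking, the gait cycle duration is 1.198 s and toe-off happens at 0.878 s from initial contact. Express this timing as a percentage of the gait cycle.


pct = (event_time / cycle_time) * 100
pct = (0.878 / 1.198) * 100
ratio = 0.7329
pct = 73.2888


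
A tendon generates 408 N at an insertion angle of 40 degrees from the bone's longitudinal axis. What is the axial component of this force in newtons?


F_eff = F_tendon * cos(theta)
theta = 40 deg = 0.6981 rad
cos(theta) = 0.7660
F_eff = 408 * 0.7660
F_eff = 312.5461


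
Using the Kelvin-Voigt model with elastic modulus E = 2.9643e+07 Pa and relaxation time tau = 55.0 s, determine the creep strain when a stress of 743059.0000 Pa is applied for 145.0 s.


epsilon(t) = (sigma/E) * (1 - exp(-t/tau))
sigma/E = 743059.0000 / 2.9643e+07 = 0.0251
exp(-t/tau) = exp(-145.0 / 55.0) = 0.0716
epsilon = 0.0251 * (1 - 0.0716)
epsilon = 0.0233


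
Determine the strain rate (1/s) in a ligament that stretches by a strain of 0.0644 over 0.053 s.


strain_rate = delta_strain / delta_t
strain_rate = 0.0644 / 0.053
strain_rate = 1.2151


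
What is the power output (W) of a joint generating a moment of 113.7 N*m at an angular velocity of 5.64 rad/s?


P = M * omega
P = 113.7 * 5.64
P = 641.2680


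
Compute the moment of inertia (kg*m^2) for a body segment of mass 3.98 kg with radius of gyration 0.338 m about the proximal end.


I = m * k^2
I = 3.98 * 0.338^2
k^2 = 0.1142
I = 0.4547


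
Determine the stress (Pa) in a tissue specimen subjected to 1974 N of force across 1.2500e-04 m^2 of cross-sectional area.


stress = F / A
stress = 1974 / 1.2500e-04
stress = 1.5792e+07


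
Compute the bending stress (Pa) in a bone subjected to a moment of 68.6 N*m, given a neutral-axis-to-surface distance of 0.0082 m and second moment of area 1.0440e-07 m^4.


sigma = M * c / I
sigma = 68.6 * 0.0082 / 1.0440e-07
M * c = 0.5625
sigma = 5.3881e+06


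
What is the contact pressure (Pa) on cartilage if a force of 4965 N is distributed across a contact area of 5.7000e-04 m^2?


P = F / A
P = 4965 / 5.7000e-04
P = 8.7105e+06


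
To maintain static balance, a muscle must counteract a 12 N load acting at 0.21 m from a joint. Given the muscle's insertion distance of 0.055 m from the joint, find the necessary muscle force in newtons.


F_muscle = W * d_load / d_muscle
F_muscle = 12 * 0.21 / 0.055
Numerator = 2.5200
F_muscle = 45.8182


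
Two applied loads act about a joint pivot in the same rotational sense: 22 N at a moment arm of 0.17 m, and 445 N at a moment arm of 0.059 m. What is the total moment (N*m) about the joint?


M = F1 * d1 + F2 * d2
M = 22 * 0.17 + 445 * 0.059
M = 3.7400 + 26.2550
M = 29.9950


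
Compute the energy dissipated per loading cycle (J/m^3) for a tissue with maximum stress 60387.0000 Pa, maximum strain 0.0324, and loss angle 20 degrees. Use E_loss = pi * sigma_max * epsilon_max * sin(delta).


E_loss = pi * sigma_max * epsilon_max * sin(delta)
delta = 20 deg = 0.3491 rad
sin(delta) = 0.3420
E_loss = pi * 60387.0000 * 0.0324 * 0.3420
E_loss = 2102.2774


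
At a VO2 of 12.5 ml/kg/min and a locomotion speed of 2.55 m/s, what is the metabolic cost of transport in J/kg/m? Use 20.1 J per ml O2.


Power per kg = VO2 * 20.1 / 60
Power per kg = 12.5 * 20.1 / 60 = 4.1875 W/kg
Cost = power_per_kg / speed
Cost = 4.1875 / 2.55
Cost = 1.6422


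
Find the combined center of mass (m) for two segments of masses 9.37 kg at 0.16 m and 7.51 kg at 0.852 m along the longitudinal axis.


COM = (m1*x1 + m2*x2) / (m1 + m2)
COM = (9.37*0.16 + 7.51*0.852) / (9.37 + 7.51)
Numerator = 7.8977
Denominator = 16.8800
COM = 0.4679


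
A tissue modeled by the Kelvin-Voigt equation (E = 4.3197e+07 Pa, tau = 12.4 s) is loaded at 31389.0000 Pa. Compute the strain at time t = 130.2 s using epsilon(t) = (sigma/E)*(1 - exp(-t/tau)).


epsilon(t) = (sigma/E) * (1 - exp(-t/tau))
sigma/E = 31389.0000 / 4.3197e+07 = 7.2665e-04
exp(-t/tau) = exp(-130.2 / 12.4) = 2.7536e-05
epsilon = 7.2665e-04 * (1 - 2.7536e-05)
epsilon = 7.2663e-04


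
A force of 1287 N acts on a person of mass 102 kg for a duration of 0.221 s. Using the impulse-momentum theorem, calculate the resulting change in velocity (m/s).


J = F * dt = 1287 * 0.221 = 284.4270 N*s
delta_v = J / m
delta_v = 284.4270 / 102
delta_v = 2.7885


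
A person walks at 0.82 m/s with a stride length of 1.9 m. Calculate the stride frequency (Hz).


f = v / stride_length
f = 0.82 / 1.9
f = 0.4316


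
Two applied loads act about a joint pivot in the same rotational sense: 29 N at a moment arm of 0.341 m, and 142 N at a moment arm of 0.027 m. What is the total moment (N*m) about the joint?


M = F1 * d1 + F2 * d2
M = 29 * 0.341 + 142 * 0.027
M = 9.8890 + 3.8340
M = 13.7230


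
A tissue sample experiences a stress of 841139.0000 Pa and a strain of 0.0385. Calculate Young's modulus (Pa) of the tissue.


E = stress / strain
E = 841139.0000 / 0.0385
E = 2.1848e+07


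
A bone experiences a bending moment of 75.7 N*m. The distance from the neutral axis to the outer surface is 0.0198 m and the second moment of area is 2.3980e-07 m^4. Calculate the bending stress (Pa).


sigma = M * c / I
sigma = 75.7 * 0.0198 / 2.3980e-07
M * c = 1.4989
sigma = 6.2505e+06


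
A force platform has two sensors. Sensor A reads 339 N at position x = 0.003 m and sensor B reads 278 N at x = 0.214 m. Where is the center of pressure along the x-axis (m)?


COP_x = (F1*x1 + F2*x2) / (F1 + F2)
COP_x = (339*0.003 + 278*0.214) / (339 + 278)
Numerator = 60.5090
Denominator = 617
COP_x = 0.0981


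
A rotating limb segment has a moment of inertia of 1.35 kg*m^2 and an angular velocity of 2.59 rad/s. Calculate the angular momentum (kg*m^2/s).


L = I * omega
L = 1.35 * 2.59
L = 3.4965


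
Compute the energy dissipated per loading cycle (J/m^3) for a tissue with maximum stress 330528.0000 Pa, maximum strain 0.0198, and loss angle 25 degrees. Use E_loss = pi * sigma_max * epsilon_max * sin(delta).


E_loss = pi * sigma_max * epsilon_max * sin(delta)
delta = 25 deg = 0.4363 rad
sin(delta) = 0.4226
E_loss = pi * 330528.0000 * 0.0198 * 0.4226
E_loss = 8689.0356


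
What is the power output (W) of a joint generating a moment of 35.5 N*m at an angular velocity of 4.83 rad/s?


P = M * omega
P = 35.5 * 4.83
P = 171.4650


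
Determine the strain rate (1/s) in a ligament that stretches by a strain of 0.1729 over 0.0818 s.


strain_rate = delta_strain / delta_t
strain_rate = 0.1729 / 0.0818
strain_rate = 2.1137


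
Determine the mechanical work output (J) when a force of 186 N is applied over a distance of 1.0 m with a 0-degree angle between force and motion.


W = F * d * cos(theta)
theta = 0 deg = 0.0000 rad
cos(theta) = 1.0000
W = 186 * 1.0 * 1.0000
W = 186.0000


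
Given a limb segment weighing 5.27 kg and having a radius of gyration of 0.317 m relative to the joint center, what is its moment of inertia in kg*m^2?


I = m * k^2
I = 5.27 * 0.317^2
k^2 = 0.1005
I = 0.5296


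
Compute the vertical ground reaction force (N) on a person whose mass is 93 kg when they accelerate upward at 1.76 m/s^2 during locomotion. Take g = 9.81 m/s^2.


GRF = m * (g + a)
GRF = 93 * (9.81 + 1.76)
GRF = 93 * 11.5700
GRF = 1076.0100


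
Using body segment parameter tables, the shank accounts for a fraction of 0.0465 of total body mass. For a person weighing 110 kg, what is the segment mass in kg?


m_segment = body_mass * fraction
m_segment = 110 * 0.0465
m_segment = 5.1150


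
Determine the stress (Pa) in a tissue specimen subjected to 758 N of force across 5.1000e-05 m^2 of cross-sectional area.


stress = F / A
stress = 758 / 5.1000e-05
stress = 1.4863e+07


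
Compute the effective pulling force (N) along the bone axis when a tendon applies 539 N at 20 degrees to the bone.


F_eff = F_tendon * cos(theta)
theta = 20 deg = 0.3491 rad
cos(theta) = 0.9397
F_eff = 539 * 0.9397
F_eff = 506.4943


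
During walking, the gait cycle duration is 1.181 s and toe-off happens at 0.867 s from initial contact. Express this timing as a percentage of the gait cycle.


pct = (event_time / cycle_time) * 100
pct = (0.867 / 1.181) * 100
ratio = 0.7341
pct = 73.4124


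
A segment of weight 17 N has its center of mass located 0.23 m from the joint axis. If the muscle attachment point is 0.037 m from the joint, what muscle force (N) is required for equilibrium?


F_muscle = W * d_load / d_muscle
F_muscle = 17 * 0.23 / 0.037
Numerator = 3.9100
F_muscle = 105.6757


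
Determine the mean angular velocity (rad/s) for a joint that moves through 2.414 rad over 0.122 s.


omega = delta_theta / delta_t
omega = 2.414 / 0.122
omega = 19.7869


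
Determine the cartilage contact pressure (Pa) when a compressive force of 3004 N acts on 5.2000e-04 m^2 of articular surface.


P = F / A
P = 3004 / 5.2000e-04
P = 5.7769e+06


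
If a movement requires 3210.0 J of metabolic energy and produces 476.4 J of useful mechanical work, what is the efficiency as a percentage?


eta = (W_mech / E_meta) * 100
eta = (476.4 / 3210.0) * 100
ratio = 0.1484
eta = 14.8411


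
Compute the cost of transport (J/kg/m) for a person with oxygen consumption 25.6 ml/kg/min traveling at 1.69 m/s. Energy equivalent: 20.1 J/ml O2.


Power per kg = VO2 * 20.1 / 60
Power per kg = 25.6 * 20.1 / 60 = 8.5760 W/kg
Cost = power_per_kg / speed
Cost = 8.5760 / 1.69
Cost = 5.0746


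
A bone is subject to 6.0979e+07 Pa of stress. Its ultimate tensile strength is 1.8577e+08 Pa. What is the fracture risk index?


FRI = applied / ultimate
FRI = 6.0979e+07 / 1.8577e+08
FRI = 0.3282


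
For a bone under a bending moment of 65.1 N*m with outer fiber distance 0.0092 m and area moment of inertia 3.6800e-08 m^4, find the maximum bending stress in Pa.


sigma = M * c / I
sigma = 65.1 * 0.0092 / 3.6800e-08
M * c = 0.5989
sigma = 1.6275e+07


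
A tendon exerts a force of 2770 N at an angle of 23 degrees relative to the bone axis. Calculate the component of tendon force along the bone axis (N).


F_eff = F_tendon * cos(theta)
theta = 23 deg = 0.4014 rad
cos(theta) = 0.9205
F_eff = 2770 * 0.9205
F_eff = 2549.7984


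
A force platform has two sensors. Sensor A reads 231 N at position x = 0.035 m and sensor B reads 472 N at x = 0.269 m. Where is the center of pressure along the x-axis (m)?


COP_x = (F1*x1 + F2*x2) / (F1 + F2)
COP_x = (231*0.035 + 472*0.269) / (231 + 472)
Numerator = 135.0530
Denominator = 703
COP_x = 0.1921


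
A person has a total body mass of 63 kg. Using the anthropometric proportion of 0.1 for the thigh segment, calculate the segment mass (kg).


m_segment = body_mass * fraction
m_segment = 63 * 0.1
m_segment = 6.3000


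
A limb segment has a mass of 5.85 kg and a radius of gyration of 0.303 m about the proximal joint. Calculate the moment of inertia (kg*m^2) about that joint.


I = m * k^2
I = 5.85 * 0.303^2
k^2 = 0.0918
I = 0.5371


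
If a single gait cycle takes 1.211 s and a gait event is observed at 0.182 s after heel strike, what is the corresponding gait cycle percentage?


pct = (event_time / cycle_time) * 100
pct = (0.182 / 1.211) * 100
ratio = 0.1503
pct = 15.0289


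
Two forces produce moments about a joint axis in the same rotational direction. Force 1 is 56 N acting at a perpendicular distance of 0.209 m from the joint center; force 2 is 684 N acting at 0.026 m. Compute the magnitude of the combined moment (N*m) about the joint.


M = F1 * d1 + F2 * d2
M = 56 * 0.209 + 684 * 0.026
M = 11.7040 + 17.7840
M = 29.4880


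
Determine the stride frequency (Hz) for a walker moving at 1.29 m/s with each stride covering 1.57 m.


f = v / stride_length
f = 1.29 / 1.57
f = 0.8217


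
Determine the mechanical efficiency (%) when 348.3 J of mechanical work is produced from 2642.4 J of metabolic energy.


eta = (W_mech / E_meta) * 100
eta = (348.3 / 2642.4) * 100
ratio = 0.1318
eta = 13.1812


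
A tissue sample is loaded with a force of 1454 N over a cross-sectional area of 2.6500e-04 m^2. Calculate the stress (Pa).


stress = F / A
stress = 1454 / 2.6500e-04
stress = 5.4868e+06


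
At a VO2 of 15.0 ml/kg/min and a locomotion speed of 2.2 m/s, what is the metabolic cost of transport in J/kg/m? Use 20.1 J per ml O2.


Power per kg = VO2 * 20.1 / 60
Power per kg = 15.0 * 20.1 / 60 = 5.0250 W/kg
Cost = power_per_kg / speed
Cost = 5.0250 / 2.2
Cost = 2.2841


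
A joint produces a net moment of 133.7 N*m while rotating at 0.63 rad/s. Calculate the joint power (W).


P = M * omega
P = 133.7 * 0.63
P = 84.2310


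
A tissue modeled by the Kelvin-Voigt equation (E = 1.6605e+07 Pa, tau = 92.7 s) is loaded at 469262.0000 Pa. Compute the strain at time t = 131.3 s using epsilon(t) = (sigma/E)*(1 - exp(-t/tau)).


epsilon(t) = (sigma/E) * (1 - exp(-t/tau))
sigma/E = 469262.0000 / 1.6605e+07 = 0.0283
exp(-t/tau) = exp(-131.3 / 92.7) = 0.2426
epsilon = 0.0283 * (1 - 0.2426)
epsilon = 0.0214


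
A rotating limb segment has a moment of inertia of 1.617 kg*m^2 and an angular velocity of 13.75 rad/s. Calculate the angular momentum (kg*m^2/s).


L = I * omega
L = 1.617 * 13.75
L = 22.2338


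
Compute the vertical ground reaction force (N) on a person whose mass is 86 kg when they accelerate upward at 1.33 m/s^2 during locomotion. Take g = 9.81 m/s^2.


GRF = m * (g + a)
GRF = 86 * (9.81 + 1.33)
GRF = 86 * 11.1400
GRF = 958.0400


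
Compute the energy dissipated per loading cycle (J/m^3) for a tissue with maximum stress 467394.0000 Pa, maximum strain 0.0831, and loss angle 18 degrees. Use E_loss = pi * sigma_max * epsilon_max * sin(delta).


E_loss = pi * sigma_max * epsilon_max * sin(delta)
delta = 18 deg = 0.3142 rad
sin(delta) = 0.3090
E_loss = pi * 467394.0000 * 0.0831 * 0.3090
E_loss = 37706.5149


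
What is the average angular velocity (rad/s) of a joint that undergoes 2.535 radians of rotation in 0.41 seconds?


omega = delta_theta / delta_t
omega = 2.535 / 0.41
omega = 6.1829


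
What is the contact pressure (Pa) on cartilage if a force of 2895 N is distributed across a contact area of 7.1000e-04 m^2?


P = F / A
P = 2895 / 7.1000e-04
P = 4.0775e+06


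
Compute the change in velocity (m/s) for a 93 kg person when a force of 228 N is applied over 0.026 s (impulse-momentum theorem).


J = F * dt = 228 * 0.026 = 5.9280 N*s
delta_v = J / m
delta_v = 5.9280 / 93
delta_v = 0.0637


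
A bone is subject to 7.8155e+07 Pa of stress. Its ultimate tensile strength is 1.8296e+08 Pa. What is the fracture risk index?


FRI = applied / ultimate
FRI = 7.8155e+07 / 1.8296e+08
FRI = 0.4272


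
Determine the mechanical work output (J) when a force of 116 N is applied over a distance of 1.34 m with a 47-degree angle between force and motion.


W = F * d * cos(theta)
theta = 47 deg = 0.8203 rad
cos(theta) = 0.6820
W = 116 * 1.34 * 0.6820
W = 106.0098


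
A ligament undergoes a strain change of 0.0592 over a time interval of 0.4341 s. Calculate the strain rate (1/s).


strain_rate = delta_strain / delta_t
strain_rate = 0.0592 / 0.4341
strain_rate = 0.1364


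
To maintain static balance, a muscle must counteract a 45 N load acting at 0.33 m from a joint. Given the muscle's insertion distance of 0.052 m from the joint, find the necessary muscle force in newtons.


F_muscle = W * d_load / d_muscle
F_muscle = 45 * 0.33 / 0.052
Numerator = 14.8500
F_muscle = 285.5769


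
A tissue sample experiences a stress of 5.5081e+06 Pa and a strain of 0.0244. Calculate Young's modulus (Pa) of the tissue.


E = stress / strain
E = 5.5081e+06 / 0.0244
E = 2.2574e+08


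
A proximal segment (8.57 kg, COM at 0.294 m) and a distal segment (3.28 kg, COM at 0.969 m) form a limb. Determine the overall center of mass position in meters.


COM = (m1*x1 + m2*x2) / (m1 + m2)
COM = (8.57*0.294 + 3.28*0.969) / (8.57 + 3.28)
Numerator = 5.6979
Denominator = 11.8500
COM = 0.4808


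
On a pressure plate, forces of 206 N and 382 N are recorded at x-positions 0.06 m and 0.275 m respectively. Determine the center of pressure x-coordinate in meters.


COP_x = (F1*x1 + F2*x2) / (F1 + F2)
COP_x = (206*0.06 + 382*0.275) / (206 + 382)
Numerator = 117.4100
Denominator = 588
COP_x = 0.1997


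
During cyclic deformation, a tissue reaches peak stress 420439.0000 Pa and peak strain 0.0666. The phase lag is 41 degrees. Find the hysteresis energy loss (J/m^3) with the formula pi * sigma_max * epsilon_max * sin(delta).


E_loss = pi * sigma_max * epsilon_max * sin(delta)
delta = 41 deg = 0.7156 rad
sin(delta) = 0.6561
E_loss = pi * 420439.0000 * 0.0666 * 0.6561
E_loss = 57712.5167


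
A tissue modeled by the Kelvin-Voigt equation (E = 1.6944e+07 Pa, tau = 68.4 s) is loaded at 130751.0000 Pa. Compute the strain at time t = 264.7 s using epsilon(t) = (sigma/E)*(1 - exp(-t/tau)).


epsilon(t) = (sigma/E) * (1 - exp(-t/tau))
sigma/E = 130751.0000 / 1.6944e+07 = 0.0077
exp(-t/tau) = exp(-264.7 / 68.4) = 0.0209
epsilon = 0.0077 * (1 - 0.0209)
epsilon = 0.0076


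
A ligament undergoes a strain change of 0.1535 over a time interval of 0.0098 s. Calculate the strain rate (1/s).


strain_rate = delta_strain / delta_t
strain_rate = 0.1535 / 0.0098
strain_rate = 15.6633


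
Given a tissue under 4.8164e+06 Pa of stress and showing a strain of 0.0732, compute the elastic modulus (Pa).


E = stress / strain
E = 4.8164e+06 / 0.0732
E = 6.5798e+07


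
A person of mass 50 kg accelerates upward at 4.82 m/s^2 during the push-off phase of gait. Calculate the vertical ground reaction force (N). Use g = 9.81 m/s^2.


GRF = m * (g + a)
GRF = 50 * (9.81 + 4.82)
GRF = 50 * 14.6300
GRF = 731.5000


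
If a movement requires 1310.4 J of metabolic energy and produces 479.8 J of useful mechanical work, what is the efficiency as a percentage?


eta = (W_mech / E_meta) * 100
eta = (479.8 / 1310.4) * 100
ratio = 0.3661
eta = 36.6148


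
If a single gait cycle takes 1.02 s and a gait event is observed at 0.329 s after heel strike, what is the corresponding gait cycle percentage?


pct = (event_time / cycle_time) * 100
pct = (0.329 / 1.02) * 100
ratio = 0.3225
pct = 32.2549


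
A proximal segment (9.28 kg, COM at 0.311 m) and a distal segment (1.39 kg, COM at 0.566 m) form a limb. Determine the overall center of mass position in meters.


COM = (m1*x1 + m2*x2) / (m1 + m2)
COM = (9.28*0.311 + 1.39*0.566) / (9.28 + 1.39)
Numerator = 3.6728
Denominator = 10.6700
COM = 0.3442


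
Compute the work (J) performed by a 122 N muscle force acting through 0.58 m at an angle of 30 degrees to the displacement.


W = F * d * cos(theta)
theta = 30 deg = 0.5236 rad
cos(theta) = 0.8660
W = 122 * 0.58 * 0.8660
W = 61.2800


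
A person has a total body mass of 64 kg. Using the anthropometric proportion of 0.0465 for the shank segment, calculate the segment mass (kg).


m_segment = body_mass * fraction
m_segment = 64 * 0.0465
m_segment = 2.9760


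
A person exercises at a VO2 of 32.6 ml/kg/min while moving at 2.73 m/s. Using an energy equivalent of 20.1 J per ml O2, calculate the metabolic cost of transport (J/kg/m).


Power per kg = VO2 * 20.1 / 60
Power per kg = 32.6 * 20.1 / 60 = 10.9210 W/kg
Cost = power_per_kg / speed
Cost = 10.9210 / 2.73
Cost = 4.0004


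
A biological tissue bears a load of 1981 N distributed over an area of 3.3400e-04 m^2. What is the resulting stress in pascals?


stress = F / A
stress = 1981 / 3.3400e-04
stress = 5.9311e+06


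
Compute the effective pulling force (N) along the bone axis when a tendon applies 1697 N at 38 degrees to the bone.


F_eff = F_tendon * cos(theta)
theta = 38 deg = 0.6632 rad
cos(theta) = 0.7880
F_eff = 1697 * 0.7880
F_eff = 1337.2542


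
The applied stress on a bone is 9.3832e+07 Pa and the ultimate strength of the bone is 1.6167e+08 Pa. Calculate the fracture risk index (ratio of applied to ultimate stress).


FRI = applied / ultimate
FRI = 9.3832e+07 / 1.6167e+08
FRI = 0.5804


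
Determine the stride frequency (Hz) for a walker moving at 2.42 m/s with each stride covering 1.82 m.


f = v / stride_length
f = 2.42 / 1.82
f = 1.3297
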